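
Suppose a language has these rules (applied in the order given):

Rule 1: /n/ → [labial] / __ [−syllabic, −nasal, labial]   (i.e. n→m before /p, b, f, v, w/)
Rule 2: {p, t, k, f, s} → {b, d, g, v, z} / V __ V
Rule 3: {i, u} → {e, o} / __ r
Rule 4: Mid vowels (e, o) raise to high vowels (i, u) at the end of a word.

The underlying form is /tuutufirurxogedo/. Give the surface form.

tuuduverorxogedu

Rule 1 (nasal place assimilation): no segment meets the environment; /tuutufirurxogedo/ is unchanged.
Rule 2 (intervocalic voicing): /t/ is a voiceless obstruent between vowels /u/ and /u/, so it voices to [d]. /f/ is a voiceless obstruent between vowels /u/ and /i/, so it voices to [v]. /tuutufirurxogedo/ → tuuduvirurxogedo.
Rule 3 (pre-rhotic lowering): /i/ is a high vowel immediately before /r/, so it lowers to [e]. /u/ is a high vowel immediately before /r/, so it lowers to [o]. /tuuduvirurxogedo/ → tuuduverorxogedo.
Rule 4 (final vowel raising): /o/ is a mid vowel in word-final position, so it raises to [u]. /tuuduverorxogedo/ → tuuduverorxogedu.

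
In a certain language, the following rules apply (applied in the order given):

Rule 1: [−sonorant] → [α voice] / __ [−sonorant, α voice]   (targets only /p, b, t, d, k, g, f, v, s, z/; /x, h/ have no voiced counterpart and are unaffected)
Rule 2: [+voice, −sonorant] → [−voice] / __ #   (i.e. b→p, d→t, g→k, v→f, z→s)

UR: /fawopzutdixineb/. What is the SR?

Rule 1 (regressive voicing assimilation): /p/ precedes the voiced obstruent /z/, so it voices to [b] by assimilation. /t/ precedes the voiced obstruent /d/, so it voices to [d] by assimilation. /fawopzutdixineb/ → fawobzuddixineb.
Rule 2 (final devoicing): /b/ is a voiced obstruent in word-final position, so it devoices to [p]. /fawobzuddixineb/ → fawobzuddixinep.

fawobzuddixinep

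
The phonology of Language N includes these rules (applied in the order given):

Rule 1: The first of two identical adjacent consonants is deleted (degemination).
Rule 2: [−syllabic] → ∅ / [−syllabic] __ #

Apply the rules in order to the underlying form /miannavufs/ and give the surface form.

Rule 1 (degemination): /nn/ is a geminate; the first /n/ deletes. /miannavufs/ → mianavufs.
Rule 2 (final cluster simplification): /s/ is the second consonant of a word-final cluster /fs/, so it deletes. /mianavufs/ → mianavuf.

mianavuf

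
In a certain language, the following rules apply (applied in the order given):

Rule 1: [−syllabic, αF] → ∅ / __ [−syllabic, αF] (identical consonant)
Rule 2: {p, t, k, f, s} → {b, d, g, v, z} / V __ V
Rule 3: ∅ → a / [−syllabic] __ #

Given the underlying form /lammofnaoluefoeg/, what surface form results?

lamofnaoluevoega

Rule 1 (degemination): /mm/ is a geminate; the first /m/ deletes. /lammofnaoluefoeg/ → lamofnaoluefoeg.
Rule 2 (intervocalic voicing): /f/ is a voiceless obstruent between vowels /e/ and /o/, so it voices to [v]. /lamofnaoluefoeg/ → lamofnaoluevoeg.
Rule 3 (final a-epenthesis): the form ends in the consonant /g/, so [a] is inserted word-finally. /lamofnaoluevoeg/ → lamofnaoluevoega.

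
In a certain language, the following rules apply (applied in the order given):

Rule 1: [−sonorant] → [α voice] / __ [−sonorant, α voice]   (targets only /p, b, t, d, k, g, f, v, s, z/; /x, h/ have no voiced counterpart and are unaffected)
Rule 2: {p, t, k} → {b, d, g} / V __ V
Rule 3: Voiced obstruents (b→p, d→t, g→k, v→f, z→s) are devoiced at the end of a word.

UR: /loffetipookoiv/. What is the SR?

loffediboogoif

Rule 1 (regressive voicing assimilation): no segment meets the environment; /loffetipookoiv/ is unchanged.
Rule 2 (intervocalic voicing): /t/ is a voiceless stop between vowels /e/ and /i/, so it voices to [d]. /p/ is a voiceless stop between vowels /i/ and /o/, so it voices to [b]. /k/ is a voiceless stop between vowels /o/ and /o/, so it voices to [g]. /loffetipookoiv/ → loffediboogoiv.
Rule 3 (final devoicing): /v/ is a voiced obstruent in word-final position, so it devoices to [f]. /loffediboogoiv/ → loffediboogoif.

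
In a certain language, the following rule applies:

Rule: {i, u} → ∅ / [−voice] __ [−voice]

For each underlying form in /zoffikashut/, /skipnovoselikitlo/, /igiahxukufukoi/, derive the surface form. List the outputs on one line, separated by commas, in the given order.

zoffkasht, skpnovoseliktlo, igiahxkfkoi

/zoffikashut/: /i/ is a high vowel flanked by voiceless consonants /f/ and /k/, so it deletes. /u/ is a high vowel flanked by voiceless consonants /h/ and /t/, so it deletes. → [zoffkasht].
/skipnovoselikitlo/: /i/ is a high vowel flanked by voiceless consonants /k/ and /p/, so it deletes. /i/ is a high vowel flanked by voiceless consonants /k/ and /t/, so it deletes. → [skpnovoseliktlo].
/igiahxukufukoi/: /u/ is a high vowel flanked by voiceless consonants /x/ and /k/, so it deletes. /u/ is a high vowel flanked by voiceless consonants /k/ and /f/, so it deletes. /u/ is a high vowel flanked by voiceless consonants /f/ and /k/, so it deletes. → [igiahxkfkoi].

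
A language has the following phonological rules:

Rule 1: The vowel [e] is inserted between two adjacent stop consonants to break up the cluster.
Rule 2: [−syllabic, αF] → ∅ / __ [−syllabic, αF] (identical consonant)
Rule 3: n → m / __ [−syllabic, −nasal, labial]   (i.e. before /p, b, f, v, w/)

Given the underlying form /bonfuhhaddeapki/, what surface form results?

Rule 1 (stop-cluster e-epenthesis): /d/ and /d/ form a stop–stop cluster, so [e] is inserted between them. /p/ and /k/ form a stop–stop cluster, so [e] is inserted between them. /bonfuhhaddeapki/ → bonfuhhadedeapeki.
Rule 2 (degemination): /hh/ is a geminate; the first /h/ deletes. /bonfuhhadedeapeki/ → bonfuhadedeapeki.
Rule 3 (nasal place assimilation): /n/ precedes the labial consonant /f/, so it assimilates in place to [m]. /bonfuhadedeapeki/ → bomfuhadedeapeki.

bomfuhadedeapeki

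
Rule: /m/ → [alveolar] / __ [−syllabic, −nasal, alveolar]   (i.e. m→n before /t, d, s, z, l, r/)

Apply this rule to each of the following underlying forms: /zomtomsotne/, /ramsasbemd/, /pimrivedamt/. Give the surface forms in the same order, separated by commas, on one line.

zontonsotne, ransasbend, pinrivedant

/zomtomsotne/: /m/ precedes the alveolar consonant /t/, so it assimilates in place to [n]. /m/ precedes the alveolar consonant /s/, so it assimilates in place to [n]. → [zontonsotne].
/ramsasbemd/: /m/ precedes the alveolar consonant /s/, so it assimilates in place to [n]. /m/ precedes the alveolar consonant /d/, so it assimilates in place to [n]. → [ransasbend].
/pimrivedamt/: /m/ precedes the alveolar consonant /r/, so it assimilates in place to [n]. /m/ precedes the alveolar consonant /t/, so it assimilates in place to [n]. → [pinrivedant].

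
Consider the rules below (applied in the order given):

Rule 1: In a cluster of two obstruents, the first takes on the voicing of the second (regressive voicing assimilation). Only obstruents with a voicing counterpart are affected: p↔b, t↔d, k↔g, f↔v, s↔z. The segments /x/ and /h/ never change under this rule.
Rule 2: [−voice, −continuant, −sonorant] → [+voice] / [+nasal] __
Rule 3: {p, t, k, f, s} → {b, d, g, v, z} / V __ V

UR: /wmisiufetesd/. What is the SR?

wmiziuvedezd

Rule 1 (regressive voicing assimilation): /s/ precedes the voiced obstruent /d/, so it voices to [z] by assimilation. /wmisiufetesd/ → wmisiufetezd.
Rule 2 (post-nasal voicing): no segment meets the environment; /wmisiufetezd/ is unchanged.
Rule 3 (intervocalic voicing): /s/ is a voiceless obstruent between vowels /i/ and /i/, so it voices to [z]. /f/ is a voiceless obstruent between vowels /u/ and /e/, so it voices to [v]. /t/ is a voiceless obstruent between vowels /e/ and /e/, so it voices to [d]. /wmisiufetezd/ → wmiziuvedezd.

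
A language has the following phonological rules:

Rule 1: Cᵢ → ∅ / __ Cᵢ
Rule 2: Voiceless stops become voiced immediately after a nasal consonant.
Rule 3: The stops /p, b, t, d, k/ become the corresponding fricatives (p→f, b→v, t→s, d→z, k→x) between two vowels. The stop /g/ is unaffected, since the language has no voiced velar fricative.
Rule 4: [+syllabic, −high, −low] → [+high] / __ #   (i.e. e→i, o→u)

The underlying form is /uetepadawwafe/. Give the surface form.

Rule 1 (degemination): /ww/ is a geminate; the first /w/ deletes. /uetepadawwafe/ → uetepadawafe.
Rule 2 (post-nasal voicing): no segment meets the environment; /uetepadawafe/ is unchanged.
Rule 3 (intervocalic spirantization): /t/ is a stop between vowels /e/ and /e/, so it spirantizes to the fricative [s]. /p/ is a stop between vowels /e/ and /a/, so it spirantizes to the fricative [f]. /d/ is a stop between vowels /a/ and /a/, so it spirantizes to the fricative [z]. /uetepadawafe/ → uesefazawafe.
Rule 4 (final vowel raising): /e/ is a mid vowel in word-final position, so it raises to [i]. /uesefazawafe/ → uesefazawafi.

uesefazawafi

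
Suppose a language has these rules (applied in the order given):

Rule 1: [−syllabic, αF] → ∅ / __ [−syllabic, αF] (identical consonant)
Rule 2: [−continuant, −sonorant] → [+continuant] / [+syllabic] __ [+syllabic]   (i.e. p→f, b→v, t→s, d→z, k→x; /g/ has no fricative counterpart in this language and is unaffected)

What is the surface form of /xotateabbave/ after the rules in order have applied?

Rule 1 (degemination): /bb/ is a geminate; the first /b/ deletes. /xotateabbave/ → xotateabave.
Rule 2 (intervocalic spirantization): /t/ is a stop between vowels /o/ and /a/, so it spirantizes to the fricative [s]. /t/ is a stop between vowels /a/ and /e/, so it spirantizes to the fricative [s]. /b/ is a stop between vowels /a/ and /a/, so it spirantizes to the fricative [v]. /xotateabave/ → xosaseavave.

xosaseavave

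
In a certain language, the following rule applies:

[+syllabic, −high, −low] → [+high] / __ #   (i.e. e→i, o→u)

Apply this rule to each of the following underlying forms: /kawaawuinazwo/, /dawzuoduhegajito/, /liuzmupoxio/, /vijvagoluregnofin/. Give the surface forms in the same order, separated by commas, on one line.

/kawaawuinazwo/: /o/ is a mid vowel in word-final position, so it raises to [u]. → [kawaawuinazwu].
/dawzuoduhegajito/: /o/ is a mid vowel in word-final position, so it raises to [u]. → [dawzuoduhegajitu].
/liuzmupoxio/: /o/ is a mid vowel in word-final position, so it raises to [u]. → [liuzmupoxiu].
/vijvagoluregnofin/: the rule's environment is not met; surfaces unchanged as [vijvagoluregnofin].

kawaawuinazwu, dawzuoduhegajitu, liuzmupoxiu, vijvagoluregnofin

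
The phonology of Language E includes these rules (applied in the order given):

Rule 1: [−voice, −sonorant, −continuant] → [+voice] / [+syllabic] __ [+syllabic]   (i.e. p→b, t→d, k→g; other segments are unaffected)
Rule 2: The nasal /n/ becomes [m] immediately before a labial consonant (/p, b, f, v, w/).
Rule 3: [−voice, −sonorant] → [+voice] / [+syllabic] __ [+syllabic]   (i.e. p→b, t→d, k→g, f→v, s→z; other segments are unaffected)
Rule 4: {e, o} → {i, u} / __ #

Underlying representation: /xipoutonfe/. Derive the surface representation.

Rule 1 (intervocalic voicing): /p/ is a voiceless stop between vowels /i/ and /o/, so it voices to [b]. /t/ is a voiceless stop between vowels /u/ and /o/, so it voices to [d]. /xipoutonfe/ → xiboudonfe.
Rule 2 (nasal place assimilation): /n/ precedes the labial consonant /f/, so it assimilates in place to [m]. /xiboudonfe/ → xiboudomfe.
Rule 3 (intervocalic voicing): no segment meets the environment; /xiboudomfe/ is unchanged.
Rule 4 (final vowel raising): /e/ is a mid vowel in word-final position, so it raises to [i]. /xiboudomfe/ → xiboudomfi.

xiboudomfi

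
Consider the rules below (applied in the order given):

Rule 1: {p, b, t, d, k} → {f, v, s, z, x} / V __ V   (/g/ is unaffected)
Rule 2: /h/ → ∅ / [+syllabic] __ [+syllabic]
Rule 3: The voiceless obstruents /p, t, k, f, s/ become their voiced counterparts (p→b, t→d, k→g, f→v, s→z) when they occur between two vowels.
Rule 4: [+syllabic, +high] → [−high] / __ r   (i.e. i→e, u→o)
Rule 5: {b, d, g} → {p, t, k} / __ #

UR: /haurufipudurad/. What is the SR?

Rule 1 (intervocalic spirantization): /p/ is a stop between vowels /i/ and /u/, so it spirantizes to the fricative [f]. /d/ is a stop between vowels /u/ and /u/, so it spirantizes to the fricative [z]. /haurufipudurad/ → haurufifuzurad.
Rule 2 (intervocalic h-deletion): no segment meets the environment; /haurufifuzurad/ is unchanged.
Rule 3 (intervocalic voicing): /f/ is a voiceless obstruent between vowels /u/ and /i/, so it voices to [v]. /f/ is a voiceless obstruent between vowels /i/ and /u/, so it voices to [v]. /haurufifuzurad/ → hauruvivuzurad.
Rule 4 (pre-rhotic lowering): /u/ is a high vowel immediately before /r/, so it lowers to [o]. /u/ is a high vowel immediately before /r/, so it lowers to [o]. /hauruvivuzurad/ → haoruvivuzorad.
Rule 5 (final devoicing): /d/ is a voiced stop in word-final position, so it devoices to [t]. /haoruvivuzorad/ → haoruvivuzorat.

haoruvivuzorat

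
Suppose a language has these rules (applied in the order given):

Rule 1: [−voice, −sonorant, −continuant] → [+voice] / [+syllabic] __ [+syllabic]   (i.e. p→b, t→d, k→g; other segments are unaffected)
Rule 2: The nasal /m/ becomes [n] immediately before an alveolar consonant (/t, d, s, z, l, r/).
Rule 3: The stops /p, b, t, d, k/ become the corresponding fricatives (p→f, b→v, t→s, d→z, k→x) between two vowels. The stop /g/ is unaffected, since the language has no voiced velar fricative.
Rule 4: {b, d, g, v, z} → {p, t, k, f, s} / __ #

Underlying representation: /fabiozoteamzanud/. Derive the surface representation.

faviozozeanzanut

Rule 1 (intervocalic voicing): /t/ is a voiceless stop between vowels /o/ and /e/, so it voices to [d]. /fabiozoteamzanud/ → fabiozodeamzanud.
Rule 2 (nasal place assimilation): /m/ precedes the alveolar consonant /z/, so it assimilates in place to [n]. /fabiozodeamzanud/ → fabiozodeanzanud.
Rule 3 (intervocalic spirantization): /b/ is a stop between vowels /a/ and /i/, so it spirantizes to the fricative [v]. /d/ is a stop between vowels /o/ and /e/, so it spirantizes to the fricative [z]. /fabiozodeanzanud/ → faviozozeanzanud.
Rule 4 (final devoicing): /d/ is a voiced obstruent in word-final position, so it devoices to [t]. /faviozozeanzanud/ → faviozozeanzanut.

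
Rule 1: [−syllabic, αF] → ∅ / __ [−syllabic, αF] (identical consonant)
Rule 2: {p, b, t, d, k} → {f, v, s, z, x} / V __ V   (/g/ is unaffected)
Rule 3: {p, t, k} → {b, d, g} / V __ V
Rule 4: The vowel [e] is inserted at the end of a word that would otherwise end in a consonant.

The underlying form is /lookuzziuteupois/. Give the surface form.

looxuziuseufoise

Rule 1 (degemination): /zz/ is a geminate; the first /z/ deletes. /lookuzziuteupois/ → lookuziuteupois.
Rule 2 (intervocalic spirantization): /k/ is a stop between vowels /o/ and /u/, so it spirantizes to the fricative [x]. /t/ is a stop between vowels /u/ and /e/, so it spirantizes to the fricative [s]. /p/ is a stop between vowels /u/ and /o/, so it spirantizes to the fricative [f]. /lookuziuteupois/ → looxuziuseufois.
Rule 3 (intervocalic voicing): no segment meets the environment; /looxuziuseufois/ is unchanged.
Rule 4 (final e-epenthesis): the form ends in the consonant /s/, so [e] is inserted word-finally. /looxuziuseufois/ → looxuziuseufoise.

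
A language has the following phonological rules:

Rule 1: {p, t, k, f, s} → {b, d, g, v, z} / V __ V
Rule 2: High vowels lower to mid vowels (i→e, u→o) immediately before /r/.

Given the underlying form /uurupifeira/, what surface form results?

Rule 1 (intervocalic voicing): /p/ is a voiceless obstruent between vowels /u/ and /i/, so it voices to [b]. /f/ is a voiceless obstruent between vowels /i/ and /e/, so it voices to [v]. /uurupifeira/ → uurubiveira.
Rule 2 (pre-rhotic lowering): /u/ is a high vowel immediately before /r/, so it lowers to [o]. /i/ is a high vowel immediately before /r/, so it lowers to [e]. /uurubiveira/ → uorubiveera.

uorubiveera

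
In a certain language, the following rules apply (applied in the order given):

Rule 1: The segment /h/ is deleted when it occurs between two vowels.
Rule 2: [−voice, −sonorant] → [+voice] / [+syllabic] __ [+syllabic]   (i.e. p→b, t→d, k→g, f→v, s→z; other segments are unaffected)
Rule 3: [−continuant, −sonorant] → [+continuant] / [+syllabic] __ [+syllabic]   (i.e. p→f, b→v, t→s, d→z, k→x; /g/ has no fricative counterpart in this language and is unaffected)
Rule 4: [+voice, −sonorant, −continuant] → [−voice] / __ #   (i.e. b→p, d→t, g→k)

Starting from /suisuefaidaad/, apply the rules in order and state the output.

Rule 1 (intervocalic h-deletion): no segment meets the environment; /suisuefaidaad/ is unchanged.
Rule 2 (intervocalic voicing): /s/ is a voiceless obstruent between vowels /i/ and /u/, so it voices to [z]. /f/ is a voiceless obstruent between vowels /e/ and /a/, so it voices to [v]. /suisuefaidaad/ → suizuevaidaad.
Rule 3 (intervocalic spirantization): /d/ is a stop between vowels /i/ and /a/, so it spirantizes to the fricative [z]. /suizuevaidaad/ → suizuevaizaad.
Rule 4 (final devoicing): /d/ is a voiced stop in word-final position, so it devoices to [t]. /suizuevaizaad/ → suizuevaizaat.

suizuevaizaat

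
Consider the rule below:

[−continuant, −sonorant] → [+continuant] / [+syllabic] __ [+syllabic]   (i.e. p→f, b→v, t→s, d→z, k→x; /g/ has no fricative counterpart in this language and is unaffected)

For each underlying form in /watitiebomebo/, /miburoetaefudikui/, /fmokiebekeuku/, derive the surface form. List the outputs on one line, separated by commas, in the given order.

/watitiebomebo/: /t/ is a stop between vowels /a/ and /i/, so it spirantizes to the fricative [s]. /t/ is a stop between vowels /i/ and /i/, so it spirantizes to the fricative [s]. /b/ is a stop between vowels /e/ and /o/, so it spirantizes to the fricative [v]. /b/ is a stop between vowels /e/ and /o/, so it spirantizes to the fricative [v]. → [wasisievomevo].
/miburoetaefudikui/: /b/ is a stop between vowels /i/ and /u/, so it spirantizes to the fricative [v]. /t/ is a stop between vowels /e/ and /a/, so it spirantizes to the fricative [s]. /d/ is a stop between vowels /u/ and /i/, so it spirantizes to the fricative [z]. /k/ is a stop between vowels /i/ and /u/, so it spirantizes to the fricative [x]. → [mivuroesaefuzixui].
/fmokiebekeuku/: /k/ is a stop between vowels /o/ and /i/, so it spirantizes to the fricative [x]. /b/ is a stop between vowels /e/ and /e/, so it spirantizes to the fricative [v]. /k/ is a stop between vowels /e/ and /e/, so it spirantizes to the fricative [x]. /k/ is a stop between vowels /u/ and /u/, so it spirantizes to the fricative [x]. → [fmoxievexeuxu].

wasisievomevo, mivuroesaefuzixui, fmoxievexeuxu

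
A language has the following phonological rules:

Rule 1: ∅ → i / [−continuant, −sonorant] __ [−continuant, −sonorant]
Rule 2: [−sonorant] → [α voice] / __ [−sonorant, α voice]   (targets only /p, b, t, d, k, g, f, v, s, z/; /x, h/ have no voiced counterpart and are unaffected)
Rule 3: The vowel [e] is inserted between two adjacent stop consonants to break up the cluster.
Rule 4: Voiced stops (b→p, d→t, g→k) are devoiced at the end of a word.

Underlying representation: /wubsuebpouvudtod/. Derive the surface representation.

Rule 1 (stop-cluster i-epenthesis): /b/ and /p/ form a stop–stop cluster, so [i] is inserted between them. /d/ and /t/ form a stop–stop cluster, so [i] is inserted between them. /wubsuebpouvudtod/ → wubsuebipouvuditod.
Rule 2 (regressive voicing assimilation): /b/ precedes the voiceless obstruent /s/, so it devoices to [p] by assimilation. /wubsuebipouvuditod/ → wupsuebipouvuditod.
Rule 3 (stop-cluster e-epenthesis): no segment meets the environment; /wupsuebipouvuditod/ is unchanged.
Rule 4 (final devoicing): /d/ is a voiced stop in word-final position, so it devoices to [t]. /wupsuebipouvuditod/ → wupsuebipouvuditot.

wupsuebipouvuditot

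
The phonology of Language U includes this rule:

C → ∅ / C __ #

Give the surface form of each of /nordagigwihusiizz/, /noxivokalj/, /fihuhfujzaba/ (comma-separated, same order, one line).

/nordagigwihusiizz/: /z/ is the second consonant of a word-final cluster /zz/, so it deletes. → [nordagigwihusiiz].
/noxivokalj/: /j/ is the second consonant of a word-final cluster /lj/, so it deletes. → [noxivokal].
/fihuhfujzaba/: the rule's environment is not met; surfaces unchanged as [fihuhfujzaba].

nordagigwihusiiz, noxivokal, fihuhfujzaba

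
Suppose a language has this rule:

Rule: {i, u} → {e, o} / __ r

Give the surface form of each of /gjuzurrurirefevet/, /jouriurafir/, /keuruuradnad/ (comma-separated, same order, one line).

gjuzorrorerefevet, jooriorafer, keoruoradnad

/gjuzurrurirefevet/: /u/ is a high vowel immediately before /r/, so it lowers to [o]. /u/ is a high vowel immediately before /r/, so it lowers to [o]. /i/ is a high vowel immediately before /r/, so it lowers to [e]. → [gjuzorrorerefevet].
/jouriurafir/: /u/ is a high vowel immediately before /r/, so it lowers to [o]. /u/ is a high vowel immediately before /r/, so it lowers to [o]. /i/ is a high vowel immediately before /r/, so it lowers to [e]. → [jooriorafer].
/keuruuradnad/: /u/ is a high vowel immediately before /r/, so it lowers to [o]. /u/ is a high vowel immediately before /r/, so it lowers to [o]. → [keoruoradnad].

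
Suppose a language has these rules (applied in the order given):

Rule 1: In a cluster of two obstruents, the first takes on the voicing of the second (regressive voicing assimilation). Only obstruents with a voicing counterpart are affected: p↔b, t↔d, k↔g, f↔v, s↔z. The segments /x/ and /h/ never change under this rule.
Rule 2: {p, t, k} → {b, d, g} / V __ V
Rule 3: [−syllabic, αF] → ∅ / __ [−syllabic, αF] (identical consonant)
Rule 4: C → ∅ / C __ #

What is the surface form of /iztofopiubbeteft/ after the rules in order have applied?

Rule 1 (regressive voicing assimilation): /z/ precedes the voiceless obstruent /t/, so it devoices to [s] by assimilation. /iztofopiubbeteft/ → istofopiubbeteft.
Rule 2 (intervocalic voicing): /p/ is a voiceless stop between vowels /o/ and /i/, so it voices to [b]. /t/ is a voiceless stop between vowels /e/ and /e/, so it voices to [d]. /istofopiubbeteft/ → istofobiubbedeft.
Rule 3 (degemination): /bb/ is a geminate; the first /b/ deletes. /istofobiubbedeft/ → istofobiubedeft.
Rule 4 (final cluster simplification): /t/ is the second consonant of a word-final cluster /ft/, so it deletes. /istofobiubedeft/ → istofobiubedef.

istofobiubedef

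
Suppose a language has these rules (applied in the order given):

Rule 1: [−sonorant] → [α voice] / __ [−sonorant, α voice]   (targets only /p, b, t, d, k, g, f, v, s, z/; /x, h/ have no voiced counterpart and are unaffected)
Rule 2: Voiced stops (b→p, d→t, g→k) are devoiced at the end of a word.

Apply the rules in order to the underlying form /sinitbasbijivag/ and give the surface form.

sinidbazbijivak

Rule 1 (regressive voicing assimilation): /t/ precedes the voiced obstruent /b/, so it voices to [d] by assimilation. /s/ precedes the voiced obstruent /b/, so it voices to [z] by assimilation. /sinitbasbijivag/ → sinidbazbijivag.
Rule 2 (final devoicing): /g/ is a voiced stop in word-final position, so it devoices to [k]. /sinidbazbijivag/ → sinidbazbijivak.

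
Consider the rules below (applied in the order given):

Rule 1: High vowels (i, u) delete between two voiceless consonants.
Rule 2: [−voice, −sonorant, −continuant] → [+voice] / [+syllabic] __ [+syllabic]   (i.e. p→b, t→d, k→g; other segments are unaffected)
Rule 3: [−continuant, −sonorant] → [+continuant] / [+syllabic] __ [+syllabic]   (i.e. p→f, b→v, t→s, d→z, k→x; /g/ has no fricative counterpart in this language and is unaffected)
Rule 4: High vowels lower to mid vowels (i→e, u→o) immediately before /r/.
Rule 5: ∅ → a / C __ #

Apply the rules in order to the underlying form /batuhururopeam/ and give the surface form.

bathororoveama

Rule 1 (high vowel syncope): /u/ is a high vowel flanked by voiceless consonants /t/ and /h/, so it deletes. /batuhururopeam/ → bathururopeam.
Rule 2 (intervocalic voicing): /p/ is a voiceless stop between vowels /o/ and /e/, so it voices to [b]. /bathururopeam/ → bathururobeam.
Rule 3 (intervocalic spirantization): /b/ is a stop between vowels /o/ and /e/, so it spirantizes to the fricative [v]. /bathururobeam/ → bathururoveam.
Rule 4 (pre-rhotic lowering): /u/ is a high vowel immediately before /r/, so it lowers to [o]. /u/ is a high vowel immediately before /r/, so it lowers to [o]. /bathururoveam/ → bathororoveam.
Rule 5 (final a-epenthesis): the form ends in the consonant /m/, so [a] is inserted word-finally. /bathororoveam/ → bathororoveama.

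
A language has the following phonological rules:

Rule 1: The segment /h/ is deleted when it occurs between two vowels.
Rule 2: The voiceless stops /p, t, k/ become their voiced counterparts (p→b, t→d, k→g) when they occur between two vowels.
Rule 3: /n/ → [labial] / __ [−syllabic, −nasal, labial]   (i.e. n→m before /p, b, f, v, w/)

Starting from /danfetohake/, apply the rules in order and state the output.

damfedoage

Rule 1 (intervocalic h-deletion): /h/ occurs between vowels /o/ and /a/, so it deletes. /danfetohake/ → danfetoake.
Rule 2 (intervocalic voicing): /t/ is a voiceless stop between vowels /e/ and /o/, so it voices to [d]. /k/ is a voiceless stop between vowels /a/ and /e/, so it voices to [g]. /danfetoake/ → danfedoage.
Rule 3 (nasal place assimilation): /n/ precedes the labial consonant /f/, so it assimilates in place to [m]. /danfedoage/ → damfedoage.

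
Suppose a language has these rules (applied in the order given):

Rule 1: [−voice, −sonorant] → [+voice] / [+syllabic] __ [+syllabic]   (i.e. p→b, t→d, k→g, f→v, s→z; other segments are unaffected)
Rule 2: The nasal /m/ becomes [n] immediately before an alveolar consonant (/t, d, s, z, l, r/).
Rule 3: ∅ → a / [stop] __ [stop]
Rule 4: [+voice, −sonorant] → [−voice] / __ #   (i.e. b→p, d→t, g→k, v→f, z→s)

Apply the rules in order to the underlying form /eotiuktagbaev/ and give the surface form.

Rule 1 (intervocalic voicing): /t/ is a voiceless obstruent between vowels /o/ and /i/, so it voices to [d]. /eotiuktagbaev/ → eodiuktagbaev.
Rule 2 (nasal place assimilation): no segment meets the environment; /eodiuktagbaev/ is unchanged.
Rule 3 (stop-cluster a-epenthesis): /k/ and /t/ form a stop–stop cluster, so [a] is inserted between them. /g/ and /b/ form a stop–stop cluster, so [a] is inserted between them. /eodiuktagbaev/ → eodiukatagabaev.
Rule 4 (final devoicing): /v/ is a voiced obstruent in word-final position, so it devoices to [f]. /eodiukatagabaev/ → eodiukatagabaef.

eodiukatagabaef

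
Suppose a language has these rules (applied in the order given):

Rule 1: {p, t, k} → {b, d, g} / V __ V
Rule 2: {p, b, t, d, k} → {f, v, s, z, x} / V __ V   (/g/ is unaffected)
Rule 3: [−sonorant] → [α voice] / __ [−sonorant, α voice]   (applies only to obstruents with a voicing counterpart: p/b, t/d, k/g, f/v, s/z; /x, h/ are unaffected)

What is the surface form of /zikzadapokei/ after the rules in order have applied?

zigzazavogei

Rule 1 (intervocalic voicing): /p/ is a voiceless stop between vowels /a/ and /o/, so it voices to [b]. /k/ is a voiceless stop between vowels /o/ and /e/, so it voices to [g]. /zikzadapokei/ → zikzadabogei.
Rule 2 (intervocalic spirantization): /d/ is a stop between vowels /a/ and /a/, so it spirantizes to the fricative [z]. /b/ is a stop between vowels /a/ and /o/, so it spirantizes to the fricative [v]. /zikzadabogei/ → zikzazavogei.
Rule 3 (regressive voicing assimilation): /k/ precedes the voiced obstruent /z/, so it voices to [g] by assimilation. /zikzazavogei/ → zigzazavogei.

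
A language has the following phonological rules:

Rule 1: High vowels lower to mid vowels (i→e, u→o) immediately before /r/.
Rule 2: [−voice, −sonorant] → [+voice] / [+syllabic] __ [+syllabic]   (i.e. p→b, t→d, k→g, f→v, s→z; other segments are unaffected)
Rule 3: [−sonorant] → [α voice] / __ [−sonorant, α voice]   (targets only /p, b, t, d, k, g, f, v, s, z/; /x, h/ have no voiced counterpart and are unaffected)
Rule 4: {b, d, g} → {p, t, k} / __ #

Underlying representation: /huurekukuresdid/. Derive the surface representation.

huoregugorezdit

Rule 1 (pre-rhotic lowering): /u/ is a high vowel immediately before /r/, so it lowers to [o]. /u/ is a high vowel immediately before /r/, so it lowers to [o]. /huurekukuresdid/ → huorekukoresdid.
Rule 2 (intervocalic voicing): /k/ is a voiceless obstruent between vowels /e/ and /u/, so it voices to [g]. /k/ is a voiceless obstruent between vowels /u/ and /o/, so it voices to [g]. /huorekukoresdid/ → huoregugoresdid.
Rule 3 (regressive voicing assimilation): /s/ precedes the voiced obstruent /d/, so it voices to [z] by assimilation. /huoregugoresdid/ → huoregugorezdid.
Rule 4 (final devoicing): /d/ is a voiced stop in word-final position, so it devoices to [t]. /huoregugorezdid/ → huoregugorezdit.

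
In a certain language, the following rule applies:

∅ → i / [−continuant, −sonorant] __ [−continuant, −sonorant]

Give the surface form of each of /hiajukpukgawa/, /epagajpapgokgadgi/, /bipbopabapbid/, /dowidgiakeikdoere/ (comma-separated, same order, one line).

/hiajukpukgawa/: /k/ and /p/ form a stop–stop cluster, so [i] is inserted between them. /k/ and /g/ form a stop–stop cluster, so [i] is inserted between them. → [hiajukipukigawa].
/epagajpapgokgadgi/: /p/ and /g/ form a stop–stop cluster, so [i] is inserted between them. /k/ and /g/ form a stop–stop cluster, so [i] is inserted between them. /d/ and /g/ form a stop–stop cluster, so [i] is inserted between them. → [epagajpapigokigadigi].
/bipbopabapbid/: /p/ and /b/ form a stop–stop cluster, so [i] is inserted between them. /p/ and /b/ form a stop–stop cluster, so [i] is inserted between them. → [bipibopabapibid].
/dowidgiakeikdoere/: /d/ and /g/ form a stop–stop cluster, so [i] is inserted between them. /k/ and /d/ form a stop–stop cluster, so [i] is inserted between them. → [dowidigiakeikidoere].

hiajukipukigawa, epagajpapigokigadigi, bipibopabapibid, dowidigiakeikidoere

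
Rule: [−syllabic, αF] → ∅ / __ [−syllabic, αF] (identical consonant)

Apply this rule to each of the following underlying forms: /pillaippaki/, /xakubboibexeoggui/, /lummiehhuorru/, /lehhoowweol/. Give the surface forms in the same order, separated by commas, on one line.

pilaipaki, xakuboibexeogui, lumiehuoru, lehooweol

/pillaippaki/: /ll/ is a geminate; the first /l/ deletes. /pp/ is a geminate; the first /p/ deletes. → [pilaipaki].
/xakubboibexeoggui/: /bb/ is a geminate; the first /b/ deletes. /gg/ is a geminate; the first /g/ deletes. → [xakuboibexeogui].
/lummiehhuorru/: /mm/ is a geminate; the first /m/ deletes. /hh/ is a geminate; the first /h/ deletes. /rr/ is a geminate; the first /r/ deletes. → [lumiehuoru].
/lehhoowweol/: /hh/ is a geminate; the first /h/ deletes. /ww/ is a geminate; the first /w/ deletes. → [lehooweol].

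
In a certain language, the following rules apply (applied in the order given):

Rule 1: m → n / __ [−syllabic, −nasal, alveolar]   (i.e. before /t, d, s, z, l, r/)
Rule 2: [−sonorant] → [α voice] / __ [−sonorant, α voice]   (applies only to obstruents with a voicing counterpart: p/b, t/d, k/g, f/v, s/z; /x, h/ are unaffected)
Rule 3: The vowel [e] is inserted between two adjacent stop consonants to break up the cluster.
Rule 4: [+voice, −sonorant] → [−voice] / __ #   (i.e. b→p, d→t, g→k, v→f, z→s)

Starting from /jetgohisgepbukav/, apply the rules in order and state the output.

jedegohizgebebukaf

Rule 1 (nasal place assimilation): no segment meets the environment; /jetgohisgepbukav/ is unchanged.
Rule 2 (regressive voicing assimilation): /t/ precedes the voiced obstruent /g/, so it voices to [d] by assimilation. /s/ precedes the voiced obstruent /g/, so it voices to [z] by assimilation. /p/ precedes the voiced obstruent /b/, so it voices to [b] by assimilation. /jetgohisgepbukav/ → jedgohizgebbukav.
Rule 3 (stop-cluster e-epenthesis): /d/ and /g/ form a stop–stop cluster, so [e] is inserted between them. /b/ and /b/ form a stop–stop cluster, so [e] is inserted between them. /jedgohizgebbukav/ → jedegohizgebebukav.
Rule 4 (final devoicing): /v/ is a voiced obstruent in word-final position, so it devoices to [f]. /jedegohizgebebukav/ → jedegohizgebebukaf.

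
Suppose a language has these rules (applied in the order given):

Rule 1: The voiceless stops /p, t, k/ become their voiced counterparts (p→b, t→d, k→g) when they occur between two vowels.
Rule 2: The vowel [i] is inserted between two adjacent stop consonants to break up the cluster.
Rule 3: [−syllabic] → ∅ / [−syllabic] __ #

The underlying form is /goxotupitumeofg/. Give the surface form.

Rule 1 (intervocalic voicing): /t/ is a voiceless stop between vowels /o/ and /u/, so it voices to [d]. /p/ is a voiceless stop between vowels /u/ and /i/, so it voices to [b]. /t/ is a voiceless stop between vowels /i/ and /u/, so it voices to [d]. /goxotupitumeofg/ → goxodubidumeofg.
Rule 2 (stop-cluster i-epenthesis): no segment meets the environment; /goxodubidumeofg/ is unchanged.
Rule 3 (final cluster simplification): /g/ is the second consonant of a word-final cluster /fg/, so it deletes. /goxodubidumeofg/ → goxodubidumeof.

goxodubidumeof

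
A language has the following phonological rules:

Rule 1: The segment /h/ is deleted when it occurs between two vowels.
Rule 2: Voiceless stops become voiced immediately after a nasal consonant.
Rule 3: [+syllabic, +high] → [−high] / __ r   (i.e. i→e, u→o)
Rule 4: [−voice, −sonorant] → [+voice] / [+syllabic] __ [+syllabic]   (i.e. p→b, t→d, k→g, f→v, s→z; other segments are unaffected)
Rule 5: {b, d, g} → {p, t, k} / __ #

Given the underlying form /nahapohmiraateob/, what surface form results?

Rule 1 (intervocalic h-deletion): /h/ occurs between vowels /a/ and /a/, so it deletes. /nahapohmiraateob/ → naapohmiraateob.
Rule 2 (post-nasal voicing): no segment meets the environment; /naapohmiraateob/ is unchanged.
Rule 3 (pre-rhotic lowering): /i/ is a high vowel immediately before /r/, so it lowers to [e]. /naapohmiraateob/ → naapohmeraateob.
Rule 4 (intervocalic voicing): /p/ is a voiceless obstruent between vowels /a/ and /o/, so it voices to [b]. /t/ is a voiceless obstruent between vowels /a/ and /e/, so it voices to [d]. /naapohmeraateob/ → naabohmeraadeob.
Rule 5 (final devoicing): /b/ is a voiced stop in word-final position, so it devoices to [p]. /naabohmeraadeob/ → naabohmeraadeop.

naabohmeraadeop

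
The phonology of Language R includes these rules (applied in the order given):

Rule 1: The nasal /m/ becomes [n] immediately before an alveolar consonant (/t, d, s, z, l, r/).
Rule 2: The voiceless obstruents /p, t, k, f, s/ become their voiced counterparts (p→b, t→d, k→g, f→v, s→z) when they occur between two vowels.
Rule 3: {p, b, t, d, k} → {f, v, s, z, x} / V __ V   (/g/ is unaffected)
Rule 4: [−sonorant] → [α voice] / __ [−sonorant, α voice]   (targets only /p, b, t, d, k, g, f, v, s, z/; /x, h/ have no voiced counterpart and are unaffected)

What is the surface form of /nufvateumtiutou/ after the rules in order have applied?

Rule 1 (nasal place assimilation): /m/ precedes the alveolar consonant /t/, so it assimilates in place to [n]. /nufvateumtiutou/ → nufvateuntiutou.
Rule 2 (intervocalic voicing): /t/ is a voiceless obstruent between vowels /a/ and /e/, so it voices to [d]. /t/ is a voiceless obstruent between vowels /u/ and /o/, so it voices to [d]. /nufvateuntiutou/ → nufvadeuntiudou.
Rule 3 (intervocalic spirantization): /d/ is a stop between vowels /a/ and /e/, so it spirantizes to the fricative [z]. /d/ is a stop between vowels /u/ and /o/, so it spirantizes to the fricative [z]. /nufvadeuntiudou/ → nufvazeuntiuzou.
Rule 4 (regressive voicing assimilation): /f/ precedes the voiced obstruent /v/, so it voices to [v] by assimilation. /nufvazeuntiuzou/ → nuvvazeuntiuzou.

nuvvazeuntiuzou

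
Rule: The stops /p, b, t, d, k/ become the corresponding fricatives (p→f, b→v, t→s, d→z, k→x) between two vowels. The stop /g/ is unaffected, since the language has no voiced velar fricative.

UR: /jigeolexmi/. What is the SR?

jigeolexmi

No segment of /jigeolexmi/ meets the structural description of the rule, so the form surfaces unchanged.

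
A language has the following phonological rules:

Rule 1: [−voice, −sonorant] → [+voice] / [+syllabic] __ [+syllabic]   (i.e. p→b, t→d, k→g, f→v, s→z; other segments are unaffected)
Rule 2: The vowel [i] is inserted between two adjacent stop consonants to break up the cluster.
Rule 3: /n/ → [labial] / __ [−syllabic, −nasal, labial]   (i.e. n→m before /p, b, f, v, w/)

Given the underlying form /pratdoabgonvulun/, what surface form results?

Rule 1 (intervocalic voicing): no segment meets the environment; /pratdoabgonvulun/ is unchanged.
Rule 2 (stop-cluster i-epenthesis): /t/ and /d/ form a stop–stop cluster, so [i] is inserted between them. /b/ and /g/ form a stop–stop cluster, so [i] is inserted between them. /pratdoabgonvulun/ → pratidoabigonvulun.
Rule 3 (nasal place assimilation): /n/ precedes the labial consonant /v/, so it assimilates in place to [m]. /pratidoabigonvulun/ → pratidoabigomvulun.

pratidoabigomvulun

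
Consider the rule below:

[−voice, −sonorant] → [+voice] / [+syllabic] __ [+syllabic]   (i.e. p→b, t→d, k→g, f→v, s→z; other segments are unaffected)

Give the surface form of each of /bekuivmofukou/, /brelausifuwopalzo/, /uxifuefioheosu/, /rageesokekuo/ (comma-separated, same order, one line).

/bekuivmofukou/: /k/ is a voiceless obstruent between vowels /e/ and /u/, so it voices to [g]. /f/ is a voiceless obstruent between vowels /o/ and /u/, so it voices to [v]. /k/ is a voiceless obstruent between vowels /u/ and /o/, so it voices to [g]. → [beguivmovugou].
/brelausifuwopalzo/: /s/ is a voiceless obstruent between vowels /u/ and /i/, so it voices to [z]. /f/ is a voiceless obstruent between vowels /i/ and /u/, so it voices to [v]. /p/ is a voiceless obstruent between vowels /o/ and /a/, so it voices to [b]. → [brelauzivuwobalzo].
/uxifuefioheosu/: /f/ is a voiceless obstruent between vowels /i/ and /u/, so it voices to [v]. /f/ is a voiceless obstruent between vowels /e/ and /i/, so it voices to [v]. /s/ is a voiceless obstruent between vowels /o/ and /u/, so it voices to [z]. → [uxivuevioheozu].
/rageesokekuo/: /s/ is a voiceless obstruent between vowels /e/ and /o/, so it voices to [z]. /k/ is a voiceless obstruent between vowels /o/ and /e/, so it voices to [g]. /k/ is a voiceless obstruent between vowels /e/ and /u/, so it voices to [g]. → [rageezogeguo].

beguivmovugou, brelauzivuwobalzo, uxivuevioheozu, rageezogeguo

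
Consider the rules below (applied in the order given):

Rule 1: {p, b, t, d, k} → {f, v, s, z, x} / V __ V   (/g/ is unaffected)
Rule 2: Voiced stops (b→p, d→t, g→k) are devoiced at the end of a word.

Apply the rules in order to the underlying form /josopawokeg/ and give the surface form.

Rule 1 (intervocalic spirantization): /p/ is a stop between vowels /o/ and /a/, so it spirantizes to the fricative [f]. /k/ is a stop between vowels /o/ and /e/, so it spirantizes to the fricative [x]. /josopawokeg/ → josofawoxeg.
Rule 2 (final devoicing): /g/ is a voiced stop in word-final position, so it devoices to [k]. /josofawoxeg/ → josofawoxek.

josofawoxek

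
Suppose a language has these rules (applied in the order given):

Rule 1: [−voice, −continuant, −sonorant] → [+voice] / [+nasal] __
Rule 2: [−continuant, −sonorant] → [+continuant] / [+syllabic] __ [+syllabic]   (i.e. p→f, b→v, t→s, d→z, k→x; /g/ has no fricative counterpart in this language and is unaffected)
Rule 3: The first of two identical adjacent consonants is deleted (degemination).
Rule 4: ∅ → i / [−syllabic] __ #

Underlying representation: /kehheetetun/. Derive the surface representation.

keheesesuni

Rule 1 (post-nasal voicing): no segment meets the environment; /kehheetetun/ is unchanged.
Rule 2 (intervocalic spirantization): /t/ is a stop between vowels /e/ and /e/, so it spirantizes to the fricative [s]. /t/ is a stop between vowels /e/ and /u/, so it spirantizes to the fricative [s]. /kehheetetun/ → kehheesesun.
Rule 3 (degemination): /hh/ is a geminate; the first /h/ deletes. /kehheesesun/ → keheesesun.
Rule 4 (final i-epenthesis): the form ends in the consonant /n/, so [i] is inserted word-finally. /keheesesun/ → keheesesuni.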